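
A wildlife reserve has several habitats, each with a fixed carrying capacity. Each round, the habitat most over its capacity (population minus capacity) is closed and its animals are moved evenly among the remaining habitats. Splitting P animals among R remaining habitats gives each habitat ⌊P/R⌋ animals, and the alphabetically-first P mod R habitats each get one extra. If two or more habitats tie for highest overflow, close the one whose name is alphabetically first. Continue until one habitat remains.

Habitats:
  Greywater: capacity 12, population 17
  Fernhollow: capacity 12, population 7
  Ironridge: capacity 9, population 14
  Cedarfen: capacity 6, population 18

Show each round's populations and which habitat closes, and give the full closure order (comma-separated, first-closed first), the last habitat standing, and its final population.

Closure order: Cedarfen, Greywater, Ironridge
Last habitat: Fernhollow with 56 animals

Round 1: Cedarfen=18 Fernhollow=7 Greywater=17 Ironridge=14 → close Cedarfen (overflow 12)
  18÷3 = 6 each, +1 to first 0
Round 2: Fernhollow=13 Greywater=23 Ironridge=20 → close Greywater (overflow 11)
  23÷2 = 11 each, +1 to first 1
Round 3: Fernhollow=25 Ironridge=31 → close Ironridge (overflow 22)
  31÷1 = 31 each, +1 to first 0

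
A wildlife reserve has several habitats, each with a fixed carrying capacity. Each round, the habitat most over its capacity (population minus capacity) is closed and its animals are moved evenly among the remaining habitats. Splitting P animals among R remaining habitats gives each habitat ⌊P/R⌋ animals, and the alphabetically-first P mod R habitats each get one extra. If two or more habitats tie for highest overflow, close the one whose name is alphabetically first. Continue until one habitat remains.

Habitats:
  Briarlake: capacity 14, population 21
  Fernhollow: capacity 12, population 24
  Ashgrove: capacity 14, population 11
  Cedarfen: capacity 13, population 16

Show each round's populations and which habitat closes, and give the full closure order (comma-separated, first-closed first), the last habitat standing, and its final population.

Closure order: Fernhollow, Briarlake, Cedarfen
Last habitat: Ashgrove with 72 animals

Round 1: Ashgrove=11 Briarlake=21 Cedarfen=16 Fernhollow=24 → close Fernhollow (overflow 12)
  24÷3 = 8 each, +1 to first 0
Round 2: Ashgrove=19 Briarlake=29 Cedarfen=24 → close Briarlake (overflow 15)
  29÷2 = 14 each, +1 to first 1
Round 3: Ashgrove=34 Cedarfen=38 → close Cedarfen (overflow 25)
  38÷1 = 38 each, +1 to first 0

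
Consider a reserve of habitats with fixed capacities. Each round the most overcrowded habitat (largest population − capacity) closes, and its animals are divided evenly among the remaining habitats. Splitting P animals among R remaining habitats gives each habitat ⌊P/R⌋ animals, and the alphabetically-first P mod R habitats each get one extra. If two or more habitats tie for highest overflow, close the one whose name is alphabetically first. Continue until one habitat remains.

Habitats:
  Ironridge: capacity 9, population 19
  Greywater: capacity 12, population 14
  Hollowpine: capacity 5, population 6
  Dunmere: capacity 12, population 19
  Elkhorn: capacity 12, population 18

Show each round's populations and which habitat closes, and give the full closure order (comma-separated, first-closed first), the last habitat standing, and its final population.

Closure order: Ironridge, Dunmere, Elkhorn, Greywater
Last habitat: Hollowpine with 76 animals

Round 1: Dunmere=19 Elkhorn=18 Greywater=14 Hollowpine=6 Ironridge=19 → close Ironridge (overflow 10)
  19÷4 = 4 each, +1 to first 3
Round 2: Dunmere=24 Elkhorn=23 Greywater=19 Hollowpine=10 → close Dunmere (overflow 12)
  24÷3 = 8 each, +1 to first 0
Round 3: Elkhorn=31 Greywater=27 Hollowpine=18 → close Elkhorn (overflow 19)
  31÷2 = 15 each, +1 to first 1
Round 4: Greywater=43 Hollowpine=33 → close Greywater (overflow 31)
  43÷1 = 43 each, +1 to first 0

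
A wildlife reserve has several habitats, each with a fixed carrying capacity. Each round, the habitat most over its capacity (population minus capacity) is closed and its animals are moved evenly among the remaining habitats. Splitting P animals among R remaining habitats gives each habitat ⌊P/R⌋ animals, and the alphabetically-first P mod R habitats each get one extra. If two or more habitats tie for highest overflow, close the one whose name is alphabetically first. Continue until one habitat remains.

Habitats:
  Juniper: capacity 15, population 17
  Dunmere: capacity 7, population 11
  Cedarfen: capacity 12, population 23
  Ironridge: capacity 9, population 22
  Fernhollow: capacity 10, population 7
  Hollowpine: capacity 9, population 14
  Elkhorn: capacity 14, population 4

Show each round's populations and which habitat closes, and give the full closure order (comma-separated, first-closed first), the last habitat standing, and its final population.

Round 1: Cedarfen=23 Dunmere=11 Elkhorn=4 Fernhollow=7 Hollowpine=14 Ironridge=22 Juniper=17 → close Ironridge (overflow 13)
  22÷6 = 3 each, +1 to first 4
Round 2: Cedarfen=27 Dunmere=15 Elkhorn=8 Fernhollow=11 Hollowpine=17 Juniper=20 → close Cedarfen (overflow 15)
  27÷5 = 5 each, +1 to first 2
Round 3: Dunmere=21 Elkhorn=14 Fernhollow=16 Hollowpine=22 Juniper=25 → close Dunmere (overflow 14)
  21÷4 = 5 each, +1 to first 1
Round 4: Elkhorn=20 Fernhollow=21 Hollowpine=27 Juniper=30 → close Hollowpine (overflow 18)
  27÷3 = 9 each, +1 to first 0
Round 5: Elkhorn=29 Fernhollow=30 Juniper=39 → close Juniper (overflow 24)
  39÷2 = 19 each, +1 to first 1
Round 6: Elkhorn=49 Fernhollow=49 → close Fernhollow (overflow 39)
  49÷1 = 49 each, +1 to first 0

Closure order: Ironridge, Cedarfen, Dunmere, Hollowpine, Juniper, Fernhollow
Last habitat: Elkhorn with 98 animals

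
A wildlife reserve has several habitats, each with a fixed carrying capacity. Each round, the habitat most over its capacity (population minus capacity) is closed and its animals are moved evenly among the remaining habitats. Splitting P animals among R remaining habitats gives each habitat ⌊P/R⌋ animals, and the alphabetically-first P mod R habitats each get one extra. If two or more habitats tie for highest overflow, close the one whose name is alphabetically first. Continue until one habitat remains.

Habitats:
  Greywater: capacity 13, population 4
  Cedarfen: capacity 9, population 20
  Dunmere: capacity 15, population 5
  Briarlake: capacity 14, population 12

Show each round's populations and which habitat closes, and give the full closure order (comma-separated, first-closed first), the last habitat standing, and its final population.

Round 1: Briarlake=12 Cedarfen=20 Dunmere=5 Greywater=4 → close Cedarfen (overflow 11)
  20÷3 = 6 each, +1 to first 2
Round 2: Briarlake=19 Dunmere=12 Greywater=10 → close Briarlake (overflow 5)
  19÷2 = 9 each, +1 to first 1
Round 3: Dunmere=22 Greywater=19 → close Dunmere (overflow 7)
  22÷1 = 22 each, +1 to first 0

Closure order: Cedarfen, Briarlake, Dunmere
Last habitat: Greywater with 41 animals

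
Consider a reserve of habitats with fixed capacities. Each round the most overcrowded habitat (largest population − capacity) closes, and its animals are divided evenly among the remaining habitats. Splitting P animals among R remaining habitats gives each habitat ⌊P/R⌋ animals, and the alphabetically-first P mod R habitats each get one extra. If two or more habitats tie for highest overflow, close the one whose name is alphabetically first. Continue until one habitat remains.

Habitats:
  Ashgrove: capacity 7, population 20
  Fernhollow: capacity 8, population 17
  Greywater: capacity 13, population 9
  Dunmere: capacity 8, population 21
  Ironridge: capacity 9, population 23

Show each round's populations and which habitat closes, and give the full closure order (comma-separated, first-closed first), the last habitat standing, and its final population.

Round 1: Ashgrove=20 Dunmere=21 Fernhollow=17 Greywater=9 Ironridge=23 → close Ironridge (overflow 14)
  23÷4 = 5 each, +1 to first 3
Round 2: Ashgrove=26 Dunmere=27 Fernhollow=23 Greywater=14 → close Ashgrove (overflow 19)
  26÷3 = 8 each, +1 to first 2
Round 3: Dunmere=36 Fernhollow=32 Greywater=22 → close Dunmere (overflow 28)
  36÷2 = 18 each, +1 to first 0
Round 4: Fernhollow=50 Greywater=40 → close Fernhollow (overflow 42)
  50÷1 = 50 each, +1 to first 0

Closure order: Ironridge, Ashgrove, Dunmere, Fernhollow
Last habitat: Greywater with 90 animals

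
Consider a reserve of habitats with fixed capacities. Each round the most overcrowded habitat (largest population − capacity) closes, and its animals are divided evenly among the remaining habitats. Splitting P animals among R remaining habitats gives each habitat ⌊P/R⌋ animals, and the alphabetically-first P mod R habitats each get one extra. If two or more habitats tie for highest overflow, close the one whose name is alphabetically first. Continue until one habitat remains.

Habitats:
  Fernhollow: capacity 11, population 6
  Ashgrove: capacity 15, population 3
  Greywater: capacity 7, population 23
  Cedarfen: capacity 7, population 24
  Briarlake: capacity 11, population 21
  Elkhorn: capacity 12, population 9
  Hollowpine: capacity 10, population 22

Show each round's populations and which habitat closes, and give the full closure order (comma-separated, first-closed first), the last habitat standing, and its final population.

Round 1: Ashgrove=3 Briarlake=21 Cedarfen=24 Elkhorn=9 Fernhollow=6 Greywater=23 Hollowpine=22 → close Cedarfen (overflow 17)
  24÷6 = 4 each, +1 to first 0
Round 2: Ashgrove=7 Briarlake=25 Elkhorn=13 Fernhollow=10 Greywater=27 Hollowpine=26 → close Greywater (overflow 20)
  27÷5 = 5 each, +1 to first 2
Round 3: Ashgrove=13 Briarlake=31 Elkhorn=18 Fernhollow=15 Hollowpine=31 → close Hollowpine (overflow 21)
  31÷4 = 7 each, +1 to first 3
Round 4: Ashgrove=21 Briarlake=39 Elkhorn=26 Fernhollow=22 → close Briarlake (overflow 28)
  39÷3 = 13 each, +1 to first 0
Round 5: Ashgrove=34 Elkhorn=39 Fernhollow=35 → close Elkhorn (overflow 27)
  39÷2 = 19 each, +1 to first 1
Round 6: Ashgrove=54 Fernhollow=54 → close Fernhollow (overflow 43)
  54÷1 = 54 each, +1 to first 0

Closure order: Cedarfen, Greywater, Hollowpine, Briarlake, Elkhorn, Fernhollow
Last habitat: Ashgrove with 108 animals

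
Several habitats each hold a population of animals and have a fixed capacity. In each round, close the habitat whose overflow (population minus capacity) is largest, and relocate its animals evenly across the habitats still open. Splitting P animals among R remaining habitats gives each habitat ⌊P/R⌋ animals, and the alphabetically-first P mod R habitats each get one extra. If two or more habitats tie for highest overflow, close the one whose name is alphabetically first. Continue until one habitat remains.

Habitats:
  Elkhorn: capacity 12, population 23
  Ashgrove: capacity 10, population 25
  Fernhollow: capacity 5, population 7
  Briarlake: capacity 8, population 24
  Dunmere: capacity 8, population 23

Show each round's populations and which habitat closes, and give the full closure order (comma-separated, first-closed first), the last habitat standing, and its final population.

Closure order: Briarlake, Ashgrove, Dunmere, Elkhorn
Last habitat: Fernhollow with 102 animals

Round 1: Ashgrove=25 Briarlake=24 Dunmere=23 Elkhorn=23 Fernhollow=7 → close Briarlake (overflow 16)
  24÷4 = 6 each, +1 to first 0
Round 2: Ashgrove=31 Dunmere=29 Elkhorn=29 Fernhollow=13 → close Ashgrove (overflow 21)
  31÷3 = 10 each, +1 to first 1
Round 3: Dunmere=40 Elkhorn=39 Fernhollow=23 → close Dunmere (overflow 32)
  40÷2 = 20 each, +1 to first 0
Round 4: Elkhorn=59 Fernhollow=43 → close Elkhorn (overflow 47)
  59÷1 = 59 each, +1 to first 0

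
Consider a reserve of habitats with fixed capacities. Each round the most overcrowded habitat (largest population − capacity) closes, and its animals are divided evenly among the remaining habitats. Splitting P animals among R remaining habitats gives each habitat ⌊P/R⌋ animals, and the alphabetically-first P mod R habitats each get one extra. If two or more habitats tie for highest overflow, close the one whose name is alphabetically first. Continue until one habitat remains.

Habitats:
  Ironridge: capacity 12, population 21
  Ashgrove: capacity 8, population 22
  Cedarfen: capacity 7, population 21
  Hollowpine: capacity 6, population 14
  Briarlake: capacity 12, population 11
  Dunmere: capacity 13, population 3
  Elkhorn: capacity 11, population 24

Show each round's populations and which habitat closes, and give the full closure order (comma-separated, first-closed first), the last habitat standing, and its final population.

Closure order: Ashgrove, Cedarfen, Elkhorn, Ironridge, Hollowpine, Briarlake
Last habitat: Dunmere with 116 animals

Round 1: Ashgrove=22 Briarlake=11 Cedarfen=21 Dunmere=3 Elkhorn=24 Hollowpine=14 Ironridge=21 → close Ashgrove (overflow 14)
  22÷6 = 3 each, +1 to first 4
Round 2: Briarlake=15 Cedarfen=25 Dunmere=7 Elkhorn=28 Hollowpine=17 Ironridge=24 → close Cedarfen (overflow 18)
  25÷5 = 5 each, +1 to first 0
Round 3: Briarlake=20 Dunmere=12 Elkhorn=33 Hollowpine=22 Ironridge=29 → close Elkhorn (overflow 22)
  33÷4 = 8 each, +1 to first 1
Round 4: Briarlake=29 Dunmere=20 Hollowpine=30 Ironridge=37 → close Ironridge (overflow 25)
  37÷3 = 12 each, +1 to first 1
Round 5: Briarlake=42 Dunmere=32 Hollowpine=42 → close Hollowpine (overflow 36)
  42÷2 = 21 each, +1 to first 0
Round 6: Briarlake=63 Dunmere=53 → close Briarlake (overflow 51)
  63÷1 = 63 each, +1 to first 0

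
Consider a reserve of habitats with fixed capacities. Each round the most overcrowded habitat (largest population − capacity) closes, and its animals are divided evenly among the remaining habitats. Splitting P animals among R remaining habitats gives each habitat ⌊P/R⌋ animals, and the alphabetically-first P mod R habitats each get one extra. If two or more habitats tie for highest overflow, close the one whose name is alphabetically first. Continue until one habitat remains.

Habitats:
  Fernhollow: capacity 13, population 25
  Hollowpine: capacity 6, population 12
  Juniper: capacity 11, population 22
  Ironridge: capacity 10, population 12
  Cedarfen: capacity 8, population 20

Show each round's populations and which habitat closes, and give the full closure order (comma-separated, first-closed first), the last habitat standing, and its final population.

Closure order: Cedarfen, Fernhollow, Juniper, Hollowpine
Last habitat: Ironridge with 91 animals

Round 1: Cedarfen=20 Fernhollow=25 Hollowpine=12 Ironridge=12 Juniper=22 → close Cedarfen (overflow 12)
  20÷4 = 5 each, +1 to first 0
Round 2: Fernhollow=30 Hollowpine=17 Ironridge=17 Juniper=27 → close Fernhollow (overflow 17)
  30÷3 = 10 each, +1 to first 0
Round 3: Hollowpine=27 Ironridge=27 Juniper=37 → close Juniper (overflow 26)
  37÷2 = 18 each, +1 to first 1
Round 4: Hollowpine=46 Ironridge=45 → close Hollowpine (overflow 40)
  46÷1 = 46 each, +1 to first 0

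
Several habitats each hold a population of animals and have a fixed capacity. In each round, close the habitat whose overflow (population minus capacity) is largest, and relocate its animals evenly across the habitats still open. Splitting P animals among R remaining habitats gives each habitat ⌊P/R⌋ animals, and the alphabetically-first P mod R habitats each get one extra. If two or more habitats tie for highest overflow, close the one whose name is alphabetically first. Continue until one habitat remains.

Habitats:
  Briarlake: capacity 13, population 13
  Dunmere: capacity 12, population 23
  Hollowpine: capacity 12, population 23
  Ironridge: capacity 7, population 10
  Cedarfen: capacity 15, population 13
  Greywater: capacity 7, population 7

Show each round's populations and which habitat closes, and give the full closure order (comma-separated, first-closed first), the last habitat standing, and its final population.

Round 1: Briarlake=13 Cedarfen=13 Dunmere=23 Greywater=7 Hollowpine=23 Ironridge=10 → close Dunmere (overflow 11)
  23÷5 = 4 each, +1 to first 3
Round 2: Briarlake=18 Cedarfen=18 Greywater=12 Hollowpine=27 Ironridge=14 → close Hollowpine (overflow 15)
  27÷4 = 6 each, +1 to first 3
Round 3: Briarlake=25 Cedarfen=25 Greywater=19 Ironridge=20 → close Ironridge (overflow 13)
  20÷3 = 6 each, +1 to first 2
Round 4: Briarlake=32 Cedarfen=32 Greywater=25 → close Briarlake (overflow 19)
  32÷2 = 16 each, +1 to first 0
Round 5: Cedarfen=48 Greywater=41 → close Greywater (overflow 34)
  41÷1 = 41 each, +1 to first 0

Closure order: Dunmere, Hollowpine, Ironridge, Briarlake, Greywater
Last habitat: Cedarfen with 89 animals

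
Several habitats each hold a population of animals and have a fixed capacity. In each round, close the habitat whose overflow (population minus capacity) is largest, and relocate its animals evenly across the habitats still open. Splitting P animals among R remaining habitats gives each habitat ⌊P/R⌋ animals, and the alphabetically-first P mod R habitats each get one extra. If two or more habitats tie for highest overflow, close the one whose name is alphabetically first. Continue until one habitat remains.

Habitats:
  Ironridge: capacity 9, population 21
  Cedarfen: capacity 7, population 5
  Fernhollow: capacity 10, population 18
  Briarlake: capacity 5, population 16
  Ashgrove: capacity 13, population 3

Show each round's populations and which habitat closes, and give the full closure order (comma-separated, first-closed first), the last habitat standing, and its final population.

Round 1: Ashgrove=3 Briarlake=16 Cedarfen=5 Fernhollow=18 Ironridge=21 → close Ironridge (overflow 12)
  21÷4 = 5 each, +1 to first 1
Round 2: Ashgrove=9 Briarlake=21 Cedarfen=10 Fernhollow=23 → close Briarlake (overflow 16)
  21÷3 = 7 each, +1 to first 0
Round 3: Ashgrove=16 Cedarfen=17 Fernhollow=30 → close Fernhollow (overflow 20)
  30÷2 = 15 each, +1 to first 0
Round 4: Ashgrove=31 Cedarfen=32 → close Cedarfen (overflow 25)
  32÷1 = 32 each, +1 to first 0

Closure order: Ironridge, Briarlake, Fernhollow, Cedarfen
Last habitat: Ashgrove with 63 animals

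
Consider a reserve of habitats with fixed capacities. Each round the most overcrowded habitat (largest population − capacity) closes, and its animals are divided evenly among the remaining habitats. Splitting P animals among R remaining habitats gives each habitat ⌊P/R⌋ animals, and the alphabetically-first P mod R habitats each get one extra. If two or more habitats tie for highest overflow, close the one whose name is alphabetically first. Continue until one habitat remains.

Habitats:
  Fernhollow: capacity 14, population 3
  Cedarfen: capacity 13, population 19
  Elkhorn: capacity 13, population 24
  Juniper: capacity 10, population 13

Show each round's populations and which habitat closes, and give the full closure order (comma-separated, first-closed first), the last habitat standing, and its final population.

Closure order: Elkhorn, Cedarfen, Juniper
Last habitat: Fernhollow with 59 animals

Round 1: Cedarfen=19 Elkhorn=24 Fernhollow=3 Juniper=13 → close Elkhorn (overflow 11)
  24÷3 = 8 each, +1 to first 0
Round 2: Cedarfen=27 Fernhollow=11 Juniper=21 → close Cedarfen (overflow 14)
  27÷2 = 13 each, +1 to first 1
Round 3: Fernhollow=25 Juniper=34 → close Juniper (overflow 24)
  34÷1 = 34 each, +1 to first 0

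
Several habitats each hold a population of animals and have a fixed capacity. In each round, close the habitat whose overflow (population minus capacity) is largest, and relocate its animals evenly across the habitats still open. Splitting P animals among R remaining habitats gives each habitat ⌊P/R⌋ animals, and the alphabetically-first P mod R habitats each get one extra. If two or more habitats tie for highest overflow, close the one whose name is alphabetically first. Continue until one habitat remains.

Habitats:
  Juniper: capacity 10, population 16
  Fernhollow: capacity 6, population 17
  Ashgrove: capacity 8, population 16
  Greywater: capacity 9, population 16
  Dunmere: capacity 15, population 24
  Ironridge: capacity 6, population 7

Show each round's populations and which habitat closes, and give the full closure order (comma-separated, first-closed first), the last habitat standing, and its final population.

Closure order: Fernhollow, Dunmere, Ashgrove, Greywater, Juniper
Last habitat: Ironridge with 96 animals

Round 1: Ashgrove=16 Dunmere=24 Fernhollow=17 Greywater=16 Ironridge=7 Juniper=16 → close Fernhollow (overflow 11)
  17÷5 = 3 each, +1 to first 2
Round 2: Ashgrove=20 Dunmere=28 Greywater=19 Ironridge=10 Juniper=19 → close Dunmere (overflow 13)
  28÷4 = 7 each, +1 to first 0
Round 3: Ashgrove=27 Greywater=26 Ironridge=17 Juniper=26 → close Ashgrove (overflow 19)
  27÷3 = 9 each, +1 to first 0
Round 4: Greywater=35 Ironridge=26 Juniper=35 → close Greywater (overflow 26)
  35÷2 = 17 each, +1 to first 1
Round 5: Ironridge=44 Juniper=52 → close Juniper (overflow 42)
  52÷1 = 52 each, +1 to first 0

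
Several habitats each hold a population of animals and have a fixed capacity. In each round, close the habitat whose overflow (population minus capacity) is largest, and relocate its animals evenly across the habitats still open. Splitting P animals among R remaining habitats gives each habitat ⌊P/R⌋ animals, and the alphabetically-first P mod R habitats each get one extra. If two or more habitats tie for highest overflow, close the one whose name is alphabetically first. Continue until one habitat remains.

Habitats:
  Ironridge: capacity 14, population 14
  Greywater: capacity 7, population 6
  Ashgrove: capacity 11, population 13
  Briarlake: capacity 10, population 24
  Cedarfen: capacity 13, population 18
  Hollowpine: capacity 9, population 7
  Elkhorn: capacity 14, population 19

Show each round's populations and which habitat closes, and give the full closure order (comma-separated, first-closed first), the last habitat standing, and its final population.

Closure order: Briarlake, Cedarfen, Elkhorn, Ashgrove, Greywater, Hollowpine
Last habitat: Ironridge with 101 animals

Round 1: Ashgrove=13 Briarlake=24 Cedarfen=18 Elkhorn=19 Greywater=6 Hollowpine=7 Ironridge=14 → close Briarlake (overflow 14)
  24÷6 = 4 each, +1 to first 0
Round 2: Ashgrove=17 Cedarfen=22 Elkhorn=23 Greywater=10 Hollowpine=11 Ironridge=18 → close Cedarfen (overflow 9)
  22÷5 = 4 each, +1 to first 2
Round 3: Ashgrove=22 Elkhorn=28 Greywater=14 Hollowpine=15 Ironridge=22 → close Elkhorn (overflow 14)
  28÷4 = 7 each, +1 to first 0
Round 4: Ashgrove=29 Greywater=21 Hollowpine=22 Ironridge=29 → close Ashgrove (overflow 18)
  29÷3 = 9 each, +1 to first 2
Round 5: Greywater=31 Hollowpine=32 Ironridge=38 → close Greywater (overflow 24)
  31÷2 = 15 each, +1 to first 1
Round 6: Hollowpine=48 Ironridge=53 → close Hollowpine (overflow 39)
  48÷1 = 48 each, +1 to first 0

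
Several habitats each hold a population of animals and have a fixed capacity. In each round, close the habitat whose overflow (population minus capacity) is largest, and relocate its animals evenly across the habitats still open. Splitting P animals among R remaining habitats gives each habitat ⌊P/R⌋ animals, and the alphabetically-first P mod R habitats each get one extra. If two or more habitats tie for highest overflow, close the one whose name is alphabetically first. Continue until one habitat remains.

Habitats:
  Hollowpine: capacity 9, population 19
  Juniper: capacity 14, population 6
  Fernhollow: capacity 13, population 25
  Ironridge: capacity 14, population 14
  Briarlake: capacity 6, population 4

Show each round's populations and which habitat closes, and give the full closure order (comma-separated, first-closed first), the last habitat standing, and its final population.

Round 1: Briarlake=4 Fernhollow=25 Hollowpine=19 Ironridge=14 Juniper=6 → close Fernhollow (overflow 12)
  25÷4 = 6 each, +1 to first 1
Round 2: Briarlake=11 Hollowpine=25 Ironridge=20 Juniper=12 → close Hollowpine (overflow 16)
  25÷3 = 8 each, +1 to first 1
Round 3: Briarlake=20 Ironridge=28 Juniper=20 → close Briarlake (overflow 14)
  20÷2 = 10 each, +1 to first 0
Round 4: Ironridge=38 Juniper=30 → close Ironridge (overflow 24)
  38÷1 = 38 each, +1 to first 0

Closure order: Fernhollow, Hollowpine, Briarlake, Ironridge
Last habitat: Juniper with 68 animals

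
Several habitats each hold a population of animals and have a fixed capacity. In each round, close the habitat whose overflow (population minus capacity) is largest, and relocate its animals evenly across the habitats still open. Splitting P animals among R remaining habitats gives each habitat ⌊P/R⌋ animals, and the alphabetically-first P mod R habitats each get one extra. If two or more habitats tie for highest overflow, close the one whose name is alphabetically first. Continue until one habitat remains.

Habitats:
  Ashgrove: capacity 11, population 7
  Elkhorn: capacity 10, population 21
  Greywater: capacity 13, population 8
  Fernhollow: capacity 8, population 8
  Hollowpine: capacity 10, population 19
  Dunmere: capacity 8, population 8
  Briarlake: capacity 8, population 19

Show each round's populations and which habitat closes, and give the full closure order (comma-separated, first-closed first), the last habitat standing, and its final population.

Round 1: Ashgrove=7 Briarlake=19 Dunmere=8 Elkhorn=21 Fernhollow=8 Greywater=8 Hollowpine=19 → close Briarlake (overflow 11)
  19÷6 = 3 each, +1 to first 1
Round 2: Ashgrove=11 Dunmere=11 Elkhorn=24 Fernhollow=11 Greywater=11 Hollowpine=22 → close Elkhorn (overflow 14)
  24÷5 = 4 each, +1 to first 4
Round 3: Ashgrove=16 Dunmere=16 Fernhollow=16 Greywater=16 Hollowpine=26 → close Hollowpine (overflow 16)
  26÷4 = 6 each, +1 to first 2
Round 4: Ashgrove=23 Dunmere=23 Fernhollow=22 Greywater=22 → close Dunmere (overflow 15)
  23÷3 = 7 each, +1 to first 2
Round 5: Ashgrove=31 Fernhollow=30 Greywater=29 → close Fernhollow (overflow 22)
  30÷2 = 15 each, +1 to first 0
Round 6: Ashgrove=46 Greywater=44 → close Ashgrove (overflow 35)
  46÷1 = 46 each, +1 to first 0

Closure order: Briarlake, Elkhorn, Hollowpine, Dunmere, Fernhollow, Ashgrove
Last habitat: Greywater with 90 animals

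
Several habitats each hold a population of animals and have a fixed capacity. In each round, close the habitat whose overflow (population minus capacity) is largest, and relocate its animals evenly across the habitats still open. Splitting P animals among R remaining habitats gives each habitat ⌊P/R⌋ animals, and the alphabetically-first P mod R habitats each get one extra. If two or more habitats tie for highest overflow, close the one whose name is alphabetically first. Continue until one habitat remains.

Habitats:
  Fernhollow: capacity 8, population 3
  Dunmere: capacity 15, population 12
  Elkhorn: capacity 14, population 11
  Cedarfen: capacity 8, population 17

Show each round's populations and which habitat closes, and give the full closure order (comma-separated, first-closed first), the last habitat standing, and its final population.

Closure order: Cedarfen, Dunmere, Elkhorn
Last habitat: Fernhollow with 43 animals

Round 1: Cedarfen=17 Dunmere=12 Elkhorn=11 Fernhollow=3 → close Cedarfen (overflow 9)
  17÷3 = 5 each, +1 to first 2
Round 2: Dunmere=18 Elkhorn=17 Fernhollow=8 → close Dunmere (overflow 3)
  18÷2 = 9 each, +1 to first 0
Round 3: Elkhorn=26 Fernhollow=17 → close Elkhorn (overflow 12)
  26÷1 = 26 each, +1 to first 0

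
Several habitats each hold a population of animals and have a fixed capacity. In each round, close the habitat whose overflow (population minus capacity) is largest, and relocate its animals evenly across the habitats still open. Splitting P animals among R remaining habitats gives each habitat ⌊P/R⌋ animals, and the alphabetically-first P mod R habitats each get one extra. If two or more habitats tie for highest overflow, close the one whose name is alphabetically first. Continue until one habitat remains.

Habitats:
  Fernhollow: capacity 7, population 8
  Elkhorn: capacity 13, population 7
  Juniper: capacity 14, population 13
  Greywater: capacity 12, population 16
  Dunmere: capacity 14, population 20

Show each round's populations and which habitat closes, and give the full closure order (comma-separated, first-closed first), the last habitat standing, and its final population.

Round 1: Dunmere=20 Elkhorn=7 Fernhollow=8 Greywater=16 Juniper=13 → close Dunmere (overflow 6)
  20÷4 = 5 each, +1 to first 0
Round 2: Elkhorn=12 Fernhollow=13 Greywater=21 Juniper=18 → close Greywater (overflow 9)
  21÷3 = 7 each, +1 to first 0
Round 3: Elkhorn=19 Fernhollow=20 Juniper=25 → close Fernhollow (overflow 13)
  20÷2 = 10 each, +1 to first 0
Round 4: Elkhorn=29 Juniper=35 → close Juniper (overflow 21)
  35÷1 = 35 each, +1 to first 0

Closure order: Dunmere, Greywater, Fernhollow, Juniper
Last habitat: Elkhorn with 64 animals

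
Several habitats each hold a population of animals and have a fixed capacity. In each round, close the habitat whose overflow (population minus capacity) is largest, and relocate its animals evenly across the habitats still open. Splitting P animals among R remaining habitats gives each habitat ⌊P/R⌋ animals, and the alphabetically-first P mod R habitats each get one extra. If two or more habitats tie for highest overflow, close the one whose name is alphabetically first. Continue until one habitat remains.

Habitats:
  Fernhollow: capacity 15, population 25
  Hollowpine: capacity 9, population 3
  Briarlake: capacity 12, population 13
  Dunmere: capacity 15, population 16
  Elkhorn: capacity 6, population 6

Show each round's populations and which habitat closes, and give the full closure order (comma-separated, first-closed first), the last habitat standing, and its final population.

Round 1: Briarlake=13 Dunmere=16 Elkhorn=6 Fernhollow=25 Hollowpine=3 → close Fernhollow (overflow 10)
  25÷4 = 6 each, +1 to first 1
Round 2: Briarlake=20 Dunmere=22 Elkhorn=12 Hollowpine=9 → close Briarlake (overflow 8)
  20÷3 = 6 each, +1 to first 2
Round 3: Dunmere=29 Elkhorn=19 Hollowpine=15 → close Dunmere (overflow 14)
  29÷2 = 14 each, +1 to first 1
Round 4: Elkhorn=34 Hollowpine=29 → close Elkhorn (overflow 28)
  34÷1 = 34 each, +1 to first 0

Closure order: Fernhollow, Briarlake, Dunmere, Elkhorn
Last habitat: Hollowpine with 63 animals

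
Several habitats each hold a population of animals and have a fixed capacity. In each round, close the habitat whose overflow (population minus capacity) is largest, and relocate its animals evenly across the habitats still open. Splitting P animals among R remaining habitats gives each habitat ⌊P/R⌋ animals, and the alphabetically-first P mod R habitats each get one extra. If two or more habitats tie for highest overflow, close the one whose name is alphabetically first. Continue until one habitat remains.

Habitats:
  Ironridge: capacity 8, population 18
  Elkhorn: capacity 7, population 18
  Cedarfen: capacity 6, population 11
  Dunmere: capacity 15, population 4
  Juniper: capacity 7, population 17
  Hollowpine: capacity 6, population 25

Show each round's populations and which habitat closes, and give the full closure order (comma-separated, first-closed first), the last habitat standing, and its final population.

Round 1: Cedarfen=11 Dunmere=4 Elkhorn=18 Hollowpine=25 Ironridge=18 Juniper=17 → close Hollowpine (overflow 19)
  25÷5 = 5 each, +1 to first 0
Round 2: Cedarfen=16 Dunmere=9 Elkhorn=23 Ironridge=23 Juniper=22 → close Elkhorn (overflow 16)
  23÷4 = 5 each, +1 to first 3
Round 3: Cedarfen=22 Dunmere=15 Ironridge=29 Juniper=27 → close Ironridge (overflow 21)
  29÷3 = 9 each, +1 to first 2
Round 4: Cedarfen=32 Dunmere=25 Juniper=36 → close Juniper (overflow 29)
  36÷2 = 18 each, +1 to first 0
Round 5: Cedarfen=50 Dunmere=43 → close Cedarfen (overflow 44)
  50÷1 = 50 each, +1 to first 0

Closure order: Hollowpine, Elkhorn, Ironridge, Juniper, Cedarfen
Last habitat: Dunmere with 93 animals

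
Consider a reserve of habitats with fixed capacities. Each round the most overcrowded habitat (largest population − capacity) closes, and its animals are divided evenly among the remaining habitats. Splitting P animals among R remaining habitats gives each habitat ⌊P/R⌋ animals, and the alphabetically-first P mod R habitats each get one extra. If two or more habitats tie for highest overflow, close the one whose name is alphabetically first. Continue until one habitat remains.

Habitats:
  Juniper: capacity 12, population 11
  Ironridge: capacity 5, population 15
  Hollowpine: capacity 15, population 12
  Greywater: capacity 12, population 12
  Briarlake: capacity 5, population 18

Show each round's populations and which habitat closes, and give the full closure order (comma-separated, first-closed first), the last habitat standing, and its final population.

Round 1: Briarlake=18 Greywater=12 Hollowpine=12 Ironridge=15 Juniper=11 → close Briarlake (overflow 13)
  18÷4 = 4 each, +1 to first 2
Round 2: Greywater=17 Hollowpine=17 Ironridge=19 Juniper=15 → close Ironridge (overflow 14)
  19÷3 = 6 each, +1 to first 1
Round 3: Greywater=24 Hollowpine=23 Juniper=21 → close Greywater (overflow 12)
  24÷2 = 12 each, +1 to first 0
Round 4: Hollowpine=35 Juniper=33 → close Juniper (overflow 21)
  33÷1 = 33 each, +1 to first 0

Closure order: Briarlake, Ironridge, Greywater, Juniper
Last habitat: Hollowpine with 68 animals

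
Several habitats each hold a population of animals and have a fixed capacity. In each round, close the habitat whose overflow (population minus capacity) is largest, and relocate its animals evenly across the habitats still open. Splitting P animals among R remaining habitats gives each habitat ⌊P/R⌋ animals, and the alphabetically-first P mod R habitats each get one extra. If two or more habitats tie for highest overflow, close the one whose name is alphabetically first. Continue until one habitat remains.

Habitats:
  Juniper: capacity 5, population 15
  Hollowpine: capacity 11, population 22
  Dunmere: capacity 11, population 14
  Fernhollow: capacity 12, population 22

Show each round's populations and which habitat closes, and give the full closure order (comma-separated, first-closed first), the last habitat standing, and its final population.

Closure order: Hollowpine, Fernhollow, Juniper
Last habitat: Dunmere with 73 animals

Round 1: Dunmere=14 Fernhollow=22 Hollowpine=22 Juniper=15 → close Hollowpine (overflow 11)
  22÷3 = 7 each, +1 to first 1
Round 2: Dunmere=22 Fernhollow=29 Juniper=22 → close Fernhollow (overflow 17)
  29÷2 = 14 each, +1 to first 1
Round 3: Dunmere=37 Juniper=36 → close Juniper (overflow 31)
  36÷1 = 36 each, +1 to first 0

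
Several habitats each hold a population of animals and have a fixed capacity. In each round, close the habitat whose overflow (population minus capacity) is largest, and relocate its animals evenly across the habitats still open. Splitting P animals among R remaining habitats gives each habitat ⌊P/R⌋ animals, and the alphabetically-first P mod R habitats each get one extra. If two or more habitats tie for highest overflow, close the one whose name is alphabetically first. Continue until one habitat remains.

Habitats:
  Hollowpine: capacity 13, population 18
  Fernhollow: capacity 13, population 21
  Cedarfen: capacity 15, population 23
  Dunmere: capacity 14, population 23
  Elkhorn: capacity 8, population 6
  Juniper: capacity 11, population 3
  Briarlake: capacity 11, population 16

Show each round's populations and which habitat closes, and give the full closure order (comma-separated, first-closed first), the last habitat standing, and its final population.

Closure order: Dunmere, Cedarfen, Fernhollow, Briarlake, Hollowpine, Elkhorn
Last habitat: Juniper with 110 animals

Round 1: Briarlake=16 Cedarfen=23 Dunmere=23 Elkhorn=6 Fernhollow=21 Hollowpine=18 Juniper=3 → close Dunmere (overflow 9)
  23÷6 = 3 each, +1 to first 5
Round 2: Briarlake=20 Cedarfen=27 Elkhorn=10 Fernhollow=25 Hollowpine=22 Juniper=6 → close Cedarfen (overflow 12)
  27÷5 = 5 each, +1 to first 2
Round 3: Briarlake=26 Elkhorn=16 Fernhollow=30 Hollowpine=27 Juniper=11 → close Fernhollow (overflow 17)
  30÷4 = 7 each, +1 to first 2
Round 4: Briarlake=34 Elkhorn=24 Hollowpine=34 Juniper=18 → close Briarlake (overflow 23)
  34÷3 = 11 each, +1 to first 1
Round 5: Elkhorn=36 Hollowpine=45 Juniper=29 → close Hollowpine (overflow 32)
  45÷2 = 22 each, +1 to first 1
Round 6: Elkhorn=59 Juniper=51 → close Elkhorn (overflow 51)
  59÷1 = 59 each, +1 to first 0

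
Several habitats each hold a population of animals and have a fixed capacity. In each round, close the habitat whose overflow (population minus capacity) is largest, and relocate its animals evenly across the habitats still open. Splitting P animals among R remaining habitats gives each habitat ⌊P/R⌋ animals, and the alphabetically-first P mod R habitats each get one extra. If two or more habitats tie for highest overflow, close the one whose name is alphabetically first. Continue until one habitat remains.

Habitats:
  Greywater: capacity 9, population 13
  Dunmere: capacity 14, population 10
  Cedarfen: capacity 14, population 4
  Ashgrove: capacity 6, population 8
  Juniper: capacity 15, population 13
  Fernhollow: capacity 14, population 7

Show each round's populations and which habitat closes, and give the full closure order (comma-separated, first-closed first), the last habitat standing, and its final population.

Closure order: Greywater, Ashgrove, Dunmere, Juniper, Fernhollow
Last habitat: Cedarfen with 55 animals

Round 1: Ashgrove=8 Cedarfen=4 Dunmere=10 Fernhollow=7 Greywater=13 Juniper=13 → close Greywater (overflow 4)
  13÷5 = 2 each, +1 to first 3
Round 2: Ashgrove=11 Cedarfen=7 Dunmere=13 Fernhollow=9 Juniper=15 → close Ashgrove (overflow 5)
  11÷4 = 2 each, +1 to first 3
Round 3: Cedarfen=10 Dunmere=16 Fernhollow=12 Juniper=17 → close Dunmere (overflow 2)
  16÷3 = 5 each, +1 to first 1
Round 4: Cedarfen=16 Fernhollow=17 Juniper=22 → close Juniper (overflow 7)
  22÷2 = 11 each, +1 to first 0
Round 5: Cedarfen=27 Fernhollow=28 → close Fernhollow (overflow 14)
  28÷1 = 28 each, +1 to first 0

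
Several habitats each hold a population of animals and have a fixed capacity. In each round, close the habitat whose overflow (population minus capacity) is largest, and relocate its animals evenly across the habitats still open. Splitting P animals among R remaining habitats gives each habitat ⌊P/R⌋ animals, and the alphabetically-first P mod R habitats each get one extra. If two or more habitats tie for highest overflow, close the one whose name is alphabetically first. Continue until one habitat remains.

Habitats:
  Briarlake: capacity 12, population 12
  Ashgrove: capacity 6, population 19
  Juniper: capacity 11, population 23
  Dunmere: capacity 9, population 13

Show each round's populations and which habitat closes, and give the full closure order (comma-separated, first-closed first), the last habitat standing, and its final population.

Closure order: Ashgrove, Juniper, Dunmere
Last habitat: Briarlake with 67 animals

Round 1: Ashgrove=19 Briarlake=12 Dunmere=13 Juniper=23 → close Ashgrove (overflow 13)
  19÷3 = 6 each, +1 to first 1
Round 2: Briarlake=19 Dunmere=19 Juniper=29 → close Juniper (overflow 18)
  29÷2 = 14 each, +1 to first 1
Round 3: Briarlake=34 Dunmere=33 → close Dunmere (overflow 24)
  33÷1 = 33 each, +1 to first 0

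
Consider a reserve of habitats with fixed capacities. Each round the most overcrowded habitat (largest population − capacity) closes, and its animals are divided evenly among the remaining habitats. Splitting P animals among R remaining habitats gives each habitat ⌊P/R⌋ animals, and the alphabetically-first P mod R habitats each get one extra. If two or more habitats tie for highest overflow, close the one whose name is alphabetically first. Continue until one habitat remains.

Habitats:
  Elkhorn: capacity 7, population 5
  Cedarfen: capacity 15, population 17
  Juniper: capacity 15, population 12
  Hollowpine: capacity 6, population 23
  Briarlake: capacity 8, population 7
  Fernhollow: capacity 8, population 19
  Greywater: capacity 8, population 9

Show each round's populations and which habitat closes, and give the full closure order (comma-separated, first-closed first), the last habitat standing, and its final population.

Closure order: Hollowpine, Fernhollow, Cedarfen, Briarlake, Greywater, Elkhorn
Last habitat: Juniper with 92 animals

Round 1: Briarlake=7 Cedarfen=17 Elkhorn=5 Fernhollow=19 Greywater=9 Hollowpine=23 Juniper=12 → close Hollowpine (overflow 17)
  23÷6 = 3 each, +1 to first 5
Round 2: Briarlake=11 Cedarfen=21 Elkhorn=9 Fernhollow=23 Greywater=13 Juniper=15 → close Fernhollow (overflow 15)
  23÷5 = 4 each, +1 to first 3
Round 3: Briarlake=16 Cedarfen=26 Elkhorn=14 Greywater=17 Juniper=19 → close Cedarfen (overflow 11)
  26÷4 = 6 each, +1 to first 2
Round 4: Briarlake=23 Elkhorn=21 Greywater=23 Juniper=25 → close Briarlake (overflow 15)
  23÷3 = 7 each, +1 to first 2
Round 5: Elkhorn=29 Greywater=31 Juniper=32 → close Greywater (overflow 23)
  31÷2 = 15 each, +1 to first 1
Round 6: Elkhorn=45 Juniper=47 → close Elkhorn (overflow 38)
  45÷1 = 45 each, +1 to first 0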